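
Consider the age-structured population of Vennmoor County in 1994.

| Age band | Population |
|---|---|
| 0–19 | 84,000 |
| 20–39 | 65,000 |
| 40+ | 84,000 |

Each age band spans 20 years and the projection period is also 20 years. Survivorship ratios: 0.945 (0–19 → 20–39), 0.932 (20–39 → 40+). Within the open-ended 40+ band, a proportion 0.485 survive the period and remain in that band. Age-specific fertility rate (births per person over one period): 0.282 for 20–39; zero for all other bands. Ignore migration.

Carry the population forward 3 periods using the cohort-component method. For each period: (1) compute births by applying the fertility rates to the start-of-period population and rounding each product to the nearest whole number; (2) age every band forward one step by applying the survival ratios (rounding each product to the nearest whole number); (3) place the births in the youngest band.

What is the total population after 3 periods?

101897

Numbering the groups 1..3 from youngest to oldest:
Period 1.
Births: 65000 * 0.282 = 18330
Group 2: 84000 * 0.945 = 79380
Group 3: 65000 * 0.932 + 84000 * 0.485 = 60580 + 40740 = 101320
Population now: 0–19=18330, 20–39=79380, 40+=101320
Period 2.
Births: 79380 * 0.282 = 22385
Group 2: 18330 * 0.945 = 17322
Group 3: 79380 * 0.932 + 101320 * 0.485 = 73982 + 49140 = 123122
Population now: 0–19=22385, 20–39=17322, 40+=123122
Period 3.
Births: 17322 * 0.282 = 4885
Group 2: 22385 * 0.945 = 21154
Group 3: 17322 * 0.932 + 123122 * 0.485 = 16144 + 59714 = 75858
Population now: 0–19=4885, 20–39=21154, 40+=75858
Total after period 3: 4885 + 21154 + 75858 = 101897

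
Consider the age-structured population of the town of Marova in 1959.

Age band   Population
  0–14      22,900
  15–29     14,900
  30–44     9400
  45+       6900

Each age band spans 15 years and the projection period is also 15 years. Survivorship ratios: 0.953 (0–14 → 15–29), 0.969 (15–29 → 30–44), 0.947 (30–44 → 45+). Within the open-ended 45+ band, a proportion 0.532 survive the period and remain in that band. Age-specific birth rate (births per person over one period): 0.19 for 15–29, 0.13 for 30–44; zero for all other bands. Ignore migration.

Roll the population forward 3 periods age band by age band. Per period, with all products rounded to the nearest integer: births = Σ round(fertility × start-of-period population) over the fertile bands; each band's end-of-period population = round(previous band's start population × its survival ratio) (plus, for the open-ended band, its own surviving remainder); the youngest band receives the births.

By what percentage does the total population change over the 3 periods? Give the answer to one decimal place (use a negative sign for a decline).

Let group 1 be 0–14 through group 4 = 45+.
[period 1]
Births: 14900 × 0.19 = 2831, 9400 × 0.13 = 1222 — total 4053
Group 2: 22900 × 0.953 = 21824
Group 3: 14900 × 0.969 = 14438
Group 4: 9400 × 0.947 + 6900 × 0.532 = 8902 + 3671 = 12573
End of period: [4053, 21824, 14438, 12573]
[period 2]
Births: 21824 × 0.19 = 4147, 14438 × 0.13 = 1877 — total 6024
Group 2: 4053 × 0.953 = 3863
Group 3: 21824 × 0.969 = 21147
Group 4: 14438 × 0.947 + 12573 × 0.532 = 13673 + 6689 = 20362
End of period: [6024, 3863, 21147, 20362]
[period 3]
Births: 3863 × 0.19 = 734, 21147 × 0.13 = 2749 — total 3483
Group 2: 6024 × 0.953 = 5741
Group 3: 3863 × 0.969 = 3743
Group 4: 21147 × 0.947 + 20362 × 0.532 = 20026 + 10833 = 30859
End of period: [3483, 5741, 3743, 30859]
Total: 54100 → 43826; change = -10274; percentage change = -19.0%

-19.0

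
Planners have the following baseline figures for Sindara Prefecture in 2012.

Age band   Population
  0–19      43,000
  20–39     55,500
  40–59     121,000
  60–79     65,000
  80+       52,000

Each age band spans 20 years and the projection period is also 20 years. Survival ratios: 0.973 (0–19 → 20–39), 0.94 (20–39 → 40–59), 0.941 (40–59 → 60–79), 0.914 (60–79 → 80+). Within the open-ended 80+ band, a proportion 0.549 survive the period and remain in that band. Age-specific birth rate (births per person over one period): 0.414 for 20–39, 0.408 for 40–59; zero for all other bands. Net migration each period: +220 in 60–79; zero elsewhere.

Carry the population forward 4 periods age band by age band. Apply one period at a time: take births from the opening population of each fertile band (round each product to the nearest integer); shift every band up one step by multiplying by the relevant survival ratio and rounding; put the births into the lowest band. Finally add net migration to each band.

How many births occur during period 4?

Call the bands 1 to 5, youngest first.
— Period 1 —
Births: 55500 * 0.414 = 22977, 121000 * 0.408 = 49368 → total 72345
Band 2: 43000 * 0.973 = 41839
Band 3: 55500 * 0.94 = 52170
Band 4: 121000 * 0.941 = 113861
Band 5: 65000 * 0.914 + 52000 * 0.549 = 59410 + 28548 = 87958
Net migration: Band 4 + 220 → 114081
Giving 72345 / 41839 / 52170 / 114081 / 87958.
— Period 2 —
Births: 41839 * 0.414 = 17321, 52170 * 0.408 = 21285 → total 38606
Band 2: 72345 * 0.973 = 70392
Band 3: 41839 * 0.94 = 39329
Band 4: 52170 * 0.941 = 49092
Band 5: 114081 * 0.914 + 87958 * 0.549 = 104270 + 48289 = 152559
Net migration: Band 4 + 220 → 49312
Giving 38606 / 70392 / 39329 / 49312 / 152559.
— Period 3 —
Births: 70392 * 0.414 = 29142, 39329 * 0.408 = 16046 → total 45188
Band 2: 38606 * 0.973 = 37564
Band 3: 70392 * 0.94 = 66168
Band 4: 39329 * 0.941 = 37009
Band 5: 49312 * 0.914 + 152559 * 0.549 = 45071 + 83755 = 128826
Net migration: Band 4 + 220 → 37229
Giving 45188 / 37564 / 66168 / 37229 / 128826.
— Period 4 —
Births: 37564 * 0.414 = 15551, 66168 * 0.408 = 26997 → total 42548
Band 2: 45188 * 0.973 = 43968
Band 3: 37564 * 0.94 = 35310
Band 4: 66168 * 0.941 = 62264
Band 5: 37229 * 0.914 + 128826 * 0.549 = 34027 + 70725 = 104752
Net migration: Band 4 + 220 → 62484
Giving 42548 / 43968 / 35310 / 62484 / 104752.

42548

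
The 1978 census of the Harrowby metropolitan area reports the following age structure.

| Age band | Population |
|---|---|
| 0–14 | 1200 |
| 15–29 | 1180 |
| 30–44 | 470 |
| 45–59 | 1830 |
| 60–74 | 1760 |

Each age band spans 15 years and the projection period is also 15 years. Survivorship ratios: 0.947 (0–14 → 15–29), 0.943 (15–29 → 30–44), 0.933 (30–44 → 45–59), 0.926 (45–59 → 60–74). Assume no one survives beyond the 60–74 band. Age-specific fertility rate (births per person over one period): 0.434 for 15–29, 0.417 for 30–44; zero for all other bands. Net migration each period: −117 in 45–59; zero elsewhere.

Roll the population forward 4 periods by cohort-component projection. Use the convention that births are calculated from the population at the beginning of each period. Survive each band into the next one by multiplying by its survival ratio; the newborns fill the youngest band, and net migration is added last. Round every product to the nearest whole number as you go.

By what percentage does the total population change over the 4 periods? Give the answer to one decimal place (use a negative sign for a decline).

Let band 1 be 0–14 through band 5 = 60–74.
After projecting period 1:
Births: 1180 × 0.434 = 512, 470 × 0.417 = 196 — total 708
Band 2: 1200 × 0.947 = 1136
Band 3: 1180 × 0.943 = 1113
Band 4: 470 × 0.933 = 439
Band 5: 1830 × 0.926 = 1695
Net migration: Band 4 − 117 → 322
Population now: 0–14=708, 15–29=1136, 30–44=1113, 45–59=322, 60–74=1695
After projecting period 2:
Births: 1136 × 0.434 = 493, 1113 × 0.417 = 464 — total 957
Band 2: 708 × 0.947 = 670
Band 3: 1136 × 0.943 = 1071
Band 4: 1113 × 0.933 = 1038
Band 5: 322 × 0.926 = 298
Net migration: Band 4 − 117 → 921
Population now: 0–14=957, 15–29=670, 30–44=1071, 45–59=921, 60–74=298
After projecting period 3:
Births: 670 × 0.434 = 291, 1071 × 0.417 = 447 — total 738
Band 2: 957 × 0.947 = 906
Band 3: 670 × 0.943 = 632
Band 4: 1071 × 0.933 = 999
Band 5: 921 × 0.926 = 853
Net migration: Band 4 − 117 → 882
Population now: 0–14=738, 15–29=906, 30–44=632, 45–59=882, 60–74=853
After projecting period 4:
Births: 906 × 0.434 = 393, 632 × 0.417 = 264 — total 657
Band 2: 738 × 0.947 = 699
Band 3: 906 × 0.943 = 854
Band 4: 632 × 0.933 = 590
Band 5: 882 × 0.926 = 817
Net migration: Band 4 − 117 → 473
Population now: 0–14=657, 15–29=699, 30–44=854, 45–59=473, 60–74=817
Total: 6440 → 3500; change = -2940; percentage change = -45.7%

-45.7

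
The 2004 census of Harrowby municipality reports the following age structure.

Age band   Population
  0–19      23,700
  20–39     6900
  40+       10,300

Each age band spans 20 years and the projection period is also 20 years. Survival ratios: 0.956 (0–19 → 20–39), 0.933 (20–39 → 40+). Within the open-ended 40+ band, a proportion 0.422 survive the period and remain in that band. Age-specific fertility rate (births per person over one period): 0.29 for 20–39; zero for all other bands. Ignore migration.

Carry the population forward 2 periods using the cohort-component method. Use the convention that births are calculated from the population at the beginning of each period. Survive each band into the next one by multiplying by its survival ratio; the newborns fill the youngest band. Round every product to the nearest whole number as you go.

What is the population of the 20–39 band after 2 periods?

(Bands numbered youngest = 1 to oldest = 3.)
Period 1:
Births: 6900 × 0.29 = 2001
Band 2: 23700 × 0.956 = 22657
Band 3: 6900 × 0.933 + 10300 × 0.422 = 6438 + 4347 = 10785
Giving 2001 / 22657 / 10785.
Period 2:
Births: 22657 × 0.29 = 6571
Band 2: 2001 × 0.956 = 1913
Band 3: 22657 × 0.933 + 10785 × 0.422 = 21139 + 4551 = 25690
Giving 6571 / 1913 / 25690.

1913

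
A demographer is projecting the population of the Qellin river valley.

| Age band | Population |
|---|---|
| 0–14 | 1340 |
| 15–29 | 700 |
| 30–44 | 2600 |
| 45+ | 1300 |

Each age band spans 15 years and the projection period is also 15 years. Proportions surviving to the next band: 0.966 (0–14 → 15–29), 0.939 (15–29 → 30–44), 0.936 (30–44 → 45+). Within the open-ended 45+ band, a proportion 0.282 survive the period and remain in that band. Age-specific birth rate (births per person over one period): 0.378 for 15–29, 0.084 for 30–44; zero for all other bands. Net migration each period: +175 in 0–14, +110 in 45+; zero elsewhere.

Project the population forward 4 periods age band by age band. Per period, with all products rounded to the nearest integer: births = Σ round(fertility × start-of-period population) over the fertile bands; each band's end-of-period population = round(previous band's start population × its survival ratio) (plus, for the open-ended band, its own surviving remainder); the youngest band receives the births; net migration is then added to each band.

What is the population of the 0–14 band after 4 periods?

Call the bands 1 to 4, youngest first.
[period 1]
Births: 700 × 0.378 = 265  |  2600 × 0.084 = 218 — total 483
Band 2: 1340 × 0.966 = 1294
Band 3: 700 × 0.939 = 657
Band 4: 2600 × 0.936 + 1300 × 0.282 = 2434 + 367 = 2801
Net migration: Band 1 + 175 → 658; Band 4 + 110 → 2911
End of period: [658, 1294, 657, 2911]
[period 2]
Births: 1294 × 0.378 = 489  |  657 × 0.084 = 55 — total 544
Band 2: 658 × 0.966 = 636
Band 3: 1294 × 0.939 = 1215
Band 4: 657 × 0.936 + 2911 × 0.282 = 615 + 821 = 1436
Net migration: Band 1 + 175 → 719; Band 4 + 110 → 1546
End of period: [719, 636, 1215, 1546]
[period 3]
Births: 636 × 0.378 = 240  |  1215 × 0.084 = 102 — total 342
Band 2: 719 × 0.966 = 695
Band 3: 636 × 0.939 = 597
Band 4: 1215 × 0.936 + 1546 × 0.282 = 1137 + 436 = 1573
Net migration: Band 1 + 175 → 517; Band 4 + 110 → 1683
End of period: [517, 695, 597, 1683]
[period 4]
Births: 695 × 0.378 = 263  |  597 × 0.084 = 50 — total 313
Band 2: 517 × 0.966 = 499
Band 3: 695 × 0.939 = 653
Band 4: 597 × 0.936 + 1683 × 0.282 = 559 + 475 = 1034
Net migration: Band 1 + 175 → 488; Band 4 + 110 → 1144
End of period: [488, 499, 653, 1144]

488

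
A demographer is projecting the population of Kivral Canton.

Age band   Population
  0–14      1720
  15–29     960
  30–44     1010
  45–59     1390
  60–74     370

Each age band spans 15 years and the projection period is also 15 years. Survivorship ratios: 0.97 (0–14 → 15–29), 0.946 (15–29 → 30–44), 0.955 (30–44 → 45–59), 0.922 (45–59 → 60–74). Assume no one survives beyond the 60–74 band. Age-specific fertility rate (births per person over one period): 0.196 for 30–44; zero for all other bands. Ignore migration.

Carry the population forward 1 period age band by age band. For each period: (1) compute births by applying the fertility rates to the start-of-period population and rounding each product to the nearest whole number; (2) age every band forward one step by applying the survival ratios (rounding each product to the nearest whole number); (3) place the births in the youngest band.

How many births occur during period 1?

Period 1.
Births: 1010 * 0.196 = 198
15–29: 1720 * 0.97 = 1668
30–44: 960 * 0.946 = 908
45–59: 1010 * 0.955 = 965
60–74: 1390 * 0.922 = 1282
Population now: 0–14=198, 15–29=1668, 30–44=908, 45–59=965, 60–74=1282

198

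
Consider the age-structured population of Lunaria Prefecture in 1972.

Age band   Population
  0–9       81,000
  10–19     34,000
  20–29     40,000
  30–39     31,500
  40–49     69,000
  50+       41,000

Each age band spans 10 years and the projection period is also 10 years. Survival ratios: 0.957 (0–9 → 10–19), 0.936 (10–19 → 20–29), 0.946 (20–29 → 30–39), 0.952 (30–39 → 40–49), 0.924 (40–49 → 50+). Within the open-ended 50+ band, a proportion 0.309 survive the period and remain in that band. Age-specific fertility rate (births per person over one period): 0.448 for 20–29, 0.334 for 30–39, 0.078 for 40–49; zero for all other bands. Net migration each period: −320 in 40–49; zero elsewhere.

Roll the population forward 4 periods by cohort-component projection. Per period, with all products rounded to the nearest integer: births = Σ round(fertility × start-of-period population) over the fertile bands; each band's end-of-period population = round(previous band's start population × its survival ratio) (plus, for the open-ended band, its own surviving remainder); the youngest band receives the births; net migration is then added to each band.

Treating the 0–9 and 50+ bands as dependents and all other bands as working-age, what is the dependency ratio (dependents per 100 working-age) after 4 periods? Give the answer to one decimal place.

After projecting period 1:
Births: 40000 × 0.448 = 17920  |  31500 × 0.334 = 10521  |  69000 × 0.078 = 5382 — total 33823
10–19: 81000 × 0.957 = 77517
20–29: 34000 × 0.936 = 31824
30–39: 40000 × 0.946 = 37840
40–49: 31500 × 0.952 = 29988
50+: 69000 × 0.924 + 41000 × 0.309 = 63756 + 12669 = 76425
Net migration: 40–49 − 320 → 29668
Giving 33823 / 77517 / 31824 / 37840 / 29668 / 76425.
After projecting period 2:
Births: 31824 × 0.448 = 14257  |  37840 × 0.334 = 12639  |  29668 × 0.078 = 2314 — total 29210
10–19: 33823 × 0.957 = 32369
20–29: 77517 × 0.936 = 72556
30–39: 31824 × 0.946 = 30106
40–49: 37840 × 0.952 = 36024
50+: 29668 × 0.924 + 76425 × 0.309 = 27413 + 23615 = 51028
Net migration: 40–49 − 320 → 35704
Giving 29210 / 32369 / 72556 / 30106 / 35704 / 51028.
After projecting period 3:
Births: 72556 × 0.448 = 32505  |  30106 × 0.334 = 10055  |  35704 × 0.078 = 2785 — total 45345
10–19: 29210 × 0.957 = 27954
20–29: 32369 × 0.936 = 30297
30–39: 72556 × 0.946 = 68638
40–49: 30106 × 0.952 = 28661
50+: 35704 × 0.924 + 51028 × 0.309 = 32990 + 15768 = 48758
Net migration: 40–49 − 320 → 28341
Giving 45345 / 27954 / 30297 / 68638 / 28341 / 48758.
After projecting period 4:
Births: 30297 × 0.448 = 13573  |  68638 × 0.334 = 22925  |  28341 × 0.078 = 2211 — total 38709
10–19: 45345 × 0.957 = 43395
20–29: 27954 × 0.936 = 26165
30–39: 30297 × 0.946 = 28661
40–49: 68638 × 0.952 = 65343
50+: 28341 × 0.924 + 48758 × 0.309 = 26187 + 15066 = 41253
Net migration: 40–49 − 320 → 65023
Giving 38709 / 43395 / 26165 / 28661 / 65023 / 41253.
Dependents (band 0–9 + band 50+) = 38709 + 41253 = 79962; working-age = 163244; ratio = 79962/163244 × 100 = 49.0

49.0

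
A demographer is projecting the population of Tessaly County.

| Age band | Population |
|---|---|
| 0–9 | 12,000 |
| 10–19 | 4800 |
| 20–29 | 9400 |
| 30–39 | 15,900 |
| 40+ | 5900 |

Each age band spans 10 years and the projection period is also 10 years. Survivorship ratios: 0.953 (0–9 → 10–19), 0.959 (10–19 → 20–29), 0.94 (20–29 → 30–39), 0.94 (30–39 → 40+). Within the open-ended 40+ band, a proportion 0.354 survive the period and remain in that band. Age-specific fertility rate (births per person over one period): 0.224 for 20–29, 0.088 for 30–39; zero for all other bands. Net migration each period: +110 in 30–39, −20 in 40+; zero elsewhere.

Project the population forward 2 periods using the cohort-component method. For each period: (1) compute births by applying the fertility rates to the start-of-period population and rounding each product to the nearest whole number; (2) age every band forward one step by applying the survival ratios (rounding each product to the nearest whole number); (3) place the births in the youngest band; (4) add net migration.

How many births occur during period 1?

3505

Call the groups 1 to 5, youngest first.
— Period 1 —
Births: 9400 * 0.224 = 2106 ; 15900 * 0.088 = 1399 — total 3505
Group 2: 12000 * 0.953 = 11436
Group 3: 4800 * 0.959 = 4603
Group 4: 9400 * 0.94 = 8836
Group 5: 15900 * 0.94 + 5900 * 0.354 = 14946 + 2089 = 17035
Net migration: Group 4 + 110 → 8946; Group 5 − 20 → 17015
→ [3505, 11436, 4603, 8946, 17015]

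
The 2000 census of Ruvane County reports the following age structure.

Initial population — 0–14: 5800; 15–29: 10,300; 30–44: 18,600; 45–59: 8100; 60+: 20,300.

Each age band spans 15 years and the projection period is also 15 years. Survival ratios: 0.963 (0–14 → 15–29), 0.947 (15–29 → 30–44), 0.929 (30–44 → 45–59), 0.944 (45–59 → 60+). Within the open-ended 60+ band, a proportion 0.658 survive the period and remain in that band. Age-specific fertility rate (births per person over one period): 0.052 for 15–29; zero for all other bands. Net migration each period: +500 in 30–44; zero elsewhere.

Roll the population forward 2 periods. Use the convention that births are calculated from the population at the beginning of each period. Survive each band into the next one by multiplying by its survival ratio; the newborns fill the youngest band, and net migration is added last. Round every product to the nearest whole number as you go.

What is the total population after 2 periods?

46252

Period 1:
Births: 10300 × 0.052 = 536
15–29: 5800 × 0.963 = 5585
30–44: 10300 × 0.947 = 9754
45–59: 18600 × 0.929 = 17279
60+: 8100 × 0.944 + 20300 × 0.658 = 7646 + 13357 = 21003
Net migration: 30–44 + 500 → 10254
→ [536, 5585, 10254, 17279, 21003]
Period 2:
Births: 5585 × 0.052 = 290
15–29: 536 × 0.963 = 516
30–44: 5585 × 0.947 = 5289
45–59: 10254 × 0.929 = 9526
60+: 17279 × 0.944 + 21003 × 0.658 = 16311 + 13820 = 30131
Net migration: 30–44 + 500 → 5789
→ [290, 516, 5789, 9526, 30131]
Total after period 2: 290 + 516 + 5789 + 9526 + 30131 = 46252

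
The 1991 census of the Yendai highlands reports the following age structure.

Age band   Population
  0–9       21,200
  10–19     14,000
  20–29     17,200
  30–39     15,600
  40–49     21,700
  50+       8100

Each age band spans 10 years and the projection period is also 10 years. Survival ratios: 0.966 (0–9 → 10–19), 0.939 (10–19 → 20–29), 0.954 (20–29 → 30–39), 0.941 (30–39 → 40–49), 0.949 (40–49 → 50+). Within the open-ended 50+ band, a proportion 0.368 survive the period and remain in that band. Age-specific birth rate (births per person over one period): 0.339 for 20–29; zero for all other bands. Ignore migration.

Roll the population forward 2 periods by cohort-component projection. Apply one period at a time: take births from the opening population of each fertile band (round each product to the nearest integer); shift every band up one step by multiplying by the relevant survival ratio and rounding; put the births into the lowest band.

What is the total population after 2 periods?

[period 1]
Births: 17200 * 0.339 = 5831
10–19: 21200 * 0.966 = 20479
20–29: 14000 * 0.939 = 13146
30–39: 17200 * 0.954 = 16409
40–49: 15600 * 0.941 = 14680
50+: 21700 * 0.949 + 8100 * 0.368 = 20593 + 2981 = 23574
Population now: 0–9=5831, 10–19=20479, 20–29=13146, 30–39=16409, 40–49=14680, 50+=23574
[period 2]
Births: 13146 * 0.339 = 4456
10–19: 5831 * 0.966 = 5633
20–29: 20479 * 0.939 = 19230
30–39: 13146 * 0.954 = 12541
40–49: 16409 * 0.941 = 15441
50+: 14680 * 0.949 + 23574 * 0.368 = 13931 + 8675 = 22606
Population now: 0–9=4456, 10–19=5633, 20–29=19230, 30–39=12541, 40–49=15441, 50+=22606
Total after period 2: 4456 + 5633 + 19230 + 12541 + 15441 + 22606 = 79907

79907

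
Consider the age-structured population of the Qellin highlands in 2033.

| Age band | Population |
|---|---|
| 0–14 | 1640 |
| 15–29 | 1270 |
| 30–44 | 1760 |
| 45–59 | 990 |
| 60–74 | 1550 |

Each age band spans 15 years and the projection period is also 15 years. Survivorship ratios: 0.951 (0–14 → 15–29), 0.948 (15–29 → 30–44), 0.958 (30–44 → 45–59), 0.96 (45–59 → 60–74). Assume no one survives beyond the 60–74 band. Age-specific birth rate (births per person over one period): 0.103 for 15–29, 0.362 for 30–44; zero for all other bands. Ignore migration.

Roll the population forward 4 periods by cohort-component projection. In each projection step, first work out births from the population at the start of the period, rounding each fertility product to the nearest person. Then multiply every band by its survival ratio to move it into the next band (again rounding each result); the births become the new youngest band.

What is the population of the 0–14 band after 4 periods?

Numbering the groups 1..5 from youngest to oldest:
[period 1]
Births: 1270 × 0.103 = 131, 1760 × 0.362 = 637 — total 768
Group 2: 1640 × 0.951 = 1560
Group 3: 1270 × 0.948 = 1204
Group 4: 1760 × 0.958 = 1686
Group 5: 990 × 0.96 = 950
End of period: [768, 1560, 1204, 1686, 950]
[period 2]
Births: 1560 × 0.103 = 161, 1204 × 0.362 = 436 — total 597
Group 2: 768 × 0.951 = 730
Group 3: 1560 × 0.948 = 1479
Group 4: 1204 × 0.958 = 1153
Group 5: 1686 × 0.96 = 1619
End of period: [597, 730, 1479, 1153, 1619]
[period 3]
Births: 730 × 0.103 = 75, 1479 × 0.362 = 535 — total 610
Group 2: 597 × 0.951 = 568
Group 3: 730 × 0.948 = 692
Group 4: 1479 × 0.958 = 1417
Group 5: 1153 × 0.96 = 1107
End of period: [610, 568, 692, 1417, 1107]
[period 4]
Births: 568 × 0.103 = 59, 692 × 0.362 = 251 — total 310
Group 2: 610 × 0.951 = 580
Group 3: 568 × 0.948 = 538
Group 4: 692 × 0.958 = 663
Group 5: 1417 × 0.96 = 1360
End of period: [310, 580, 538, 663, 1360]

310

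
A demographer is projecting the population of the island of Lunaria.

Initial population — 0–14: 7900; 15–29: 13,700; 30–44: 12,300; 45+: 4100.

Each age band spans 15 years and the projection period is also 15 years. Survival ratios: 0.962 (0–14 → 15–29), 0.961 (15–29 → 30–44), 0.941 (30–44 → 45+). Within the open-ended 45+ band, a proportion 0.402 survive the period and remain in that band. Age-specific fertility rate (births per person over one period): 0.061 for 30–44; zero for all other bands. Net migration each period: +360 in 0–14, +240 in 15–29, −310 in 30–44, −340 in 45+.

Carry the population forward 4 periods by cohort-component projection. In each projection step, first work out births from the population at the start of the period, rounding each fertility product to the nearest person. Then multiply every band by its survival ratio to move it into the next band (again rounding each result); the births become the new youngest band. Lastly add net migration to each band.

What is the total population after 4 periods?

8292

Period 1.
Births: 12300 × 0.061 = 750
15–29: 7900 × 0.962 = 7600
30–44: 13700 × 0.961 = 13166
45+: 12300 × 0.941 + 4100 × 0.402 = 11574 + 1648 = 13222
Net migration: 0–14 + 360 → 1110; 15–29 + 240 → 7840; 30–44 − 310 → 12856; 45+ − 340 → 12882
Giving 1110 / 7840 / 12856 / 12882.
Period 2.
Births: 12856 × 0.061 = 784
15–29: 1110 × 0.962 = 1068
30–44: 7840 × 0.961 = 7534
45+: 12856 × 0.941 + 12882 × 0.402 = 12097 + 5179 = 17276
Net migration: 0–14 + 360 → 1144; 15–29 + 240 → 1308; 30–44 − 310 → 7224; 45+ − 340 → 16936
Giving 1144 / 1308 / 7224 / 16936.
Period 3.
Births: 7224 × 0.061 = 441
15–29: 1144 × 0.962 = 1101
30–44: 1308 × 0.961 = 1257
45+: 7224 × 0.941 + 16936 × 0.402 = 6798 + 6808 = 13606
Net migration: 0–14 + 360 → 801; 15–29 + 240 → 1341; 30–44 − 310 → 947; 45+ − 340 → 13266
Giving 801 / 1341 / 947 / 13266.
Period 4.
Births: 947 × 0.061 = 58
15–29: 801 × 0.962 = 771
30–44: 1341 × 0.961 = 1289
45+: 947 × 0.941 + 13266 × 0.402 = 891 + 5333 = 6224
Net migration: 0–14 + 360 → 418; 15–29 + 240 → 1011; 30–44 − 310 → 979; 45+ − 340 → 5884
Giving 418 / 1011 / 979 / 5884.
Total after period 4: 418 + 1011 + 979 + 5884 = 8292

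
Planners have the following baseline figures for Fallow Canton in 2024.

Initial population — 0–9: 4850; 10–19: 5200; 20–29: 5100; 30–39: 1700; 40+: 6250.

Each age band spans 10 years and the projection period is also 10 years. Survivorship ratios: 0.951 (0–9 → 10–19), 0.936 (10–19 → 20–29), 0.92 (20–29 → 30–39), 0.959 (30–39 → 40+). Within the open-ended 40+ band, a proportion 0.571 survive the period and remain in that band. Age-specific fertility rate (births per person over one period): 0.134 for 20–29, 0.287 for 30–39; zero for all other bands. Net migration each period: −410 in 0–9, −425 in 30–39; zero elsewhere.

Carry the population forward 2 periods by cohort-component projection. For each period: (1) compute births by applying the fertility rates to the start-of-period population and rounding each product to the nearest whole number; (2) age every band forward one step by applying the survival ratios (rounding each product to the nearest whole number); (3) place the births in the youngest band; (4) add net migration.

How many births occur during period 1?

Let group 1 be 0–9 through group 5 = 40+.
Period 1:
Births: 5100 × 0.134 = 683, 1700 × 0.287 = 488 → total 1171
Group 2: 4850 × 0.951 = 4612
Group 3: 5200 × 0.936 = 4867
Group 4: 5100 × 0.92 = 4692
Group 5: 1700 × 0.959 + 6250 × 0.571 = 1630 + 3569 = 5199
Net migration: Group 1 − 410 → 761; Group 4 − 425 → 4267
Giving 761 / 4612 / 4867 / 4267 / 5199.

1171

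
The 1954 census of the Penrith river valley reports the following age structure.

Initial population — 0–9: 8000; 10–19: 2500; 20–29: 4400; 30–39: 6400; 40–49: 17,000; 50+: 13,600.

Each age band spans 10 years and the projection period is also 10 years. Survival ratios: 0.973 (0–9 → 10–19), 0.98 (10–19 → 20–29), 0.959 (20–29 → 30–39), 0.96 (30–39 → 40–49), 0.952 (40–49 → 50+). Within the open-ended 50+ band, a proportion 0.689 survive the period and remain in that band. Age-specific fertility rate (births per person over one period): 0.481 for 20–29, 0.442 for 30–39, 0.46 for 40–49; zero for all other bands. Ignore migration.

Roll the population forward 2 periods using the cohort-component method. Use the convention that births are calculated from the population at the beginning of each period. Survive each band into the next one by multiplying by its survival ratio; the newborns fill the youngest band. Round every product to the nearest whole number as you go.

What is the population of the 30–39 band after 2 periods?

2350

Let group 1 be 0–9 through group 6 = 50+.
Period 1:
Births: 4400 * 0.481 = 2116, 6400 * 0.442 = 2829, 17000 * 0.46 = 7820 — total 12765
Group 2: 8000 * 0.973 = 7784
Group 3: 2500 * 0.98 = 2450
Group 4: 4400 * 0.959 = 4220
Group 5: 6400 * 0.96 = 6144
Group 6: 17000 * 0.952 + 13600 * 0.689 = 16184 + 9370 = 25554
→ [12765, 7784, 2450, 4220, 6144, 25554]
Period 2:
Births: 2450 * 0.481 = 1178, 4220 * 0.442 = 1865, 6144 * 0.46 = 2826 — total 5869
Group 2: 12765 * 0.973 = 12420
Group 3: 7784 * 0.98 = 7628
Group 4: 2450 * 0.959 = 2350
Group 5: 4220 * 0.96 = 4051
Group 6: 6144 * 0.952 + 25554 * 0.689 = 5849 + 17607 = 23456
→ [5869, 12420, 7628, 2350, 4051, 23456]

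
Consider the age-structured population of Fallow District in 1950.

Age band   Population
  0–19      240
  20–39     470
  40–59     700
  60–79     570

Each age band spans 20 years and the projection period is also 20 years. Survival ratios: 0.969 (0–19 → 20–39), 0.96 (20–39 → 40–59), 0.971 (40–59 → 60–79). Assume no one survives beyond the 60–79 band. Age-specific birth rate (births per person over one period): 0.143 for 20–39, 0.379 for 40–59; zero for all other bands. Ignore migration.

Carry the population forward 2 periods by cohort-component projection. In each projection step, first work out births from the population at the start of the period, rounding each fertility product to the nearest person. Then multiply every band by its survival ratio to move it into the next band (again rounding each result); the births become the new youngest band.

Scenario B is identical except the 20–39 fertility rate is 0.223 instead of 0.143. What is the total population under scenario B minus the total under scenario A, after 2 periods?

Period 1:
Births: 470 × 0.143 = 67 ; 700 × 0.379 = 265 ⇒ total 332
20–39: 240 × 0.969 = 233
40–59: 470 × 0.96 = 451
60–79: 700 × 0.971 = 680
Giving 332 / 233 / 451 / 680.
Period 2:
Births: 233 × 0.143 = 33 ; 451 × 0.379 = 171 ⇒ total 204
20–39: 332 × 0.969 = 322
40–59: 233 × 0.96 = 224
60–79: 451 × 0.971 = 438
Giving 204 / 322 / 224 / 438.
Scenario A total after 2 periods: 1188
Scenario B projection —
Period 1:
Births: 470 × 0.223 = 105 ; 700 × 0.379 = 265 ⇒ total 370
20–39: 240 × 0.969 = 233
40–59: 470 × 0.96 = 451
60–79: 700 × 0.971 = 680
Giving 370 / 233 / 451 / 680.
Period 2:
Births: 233 × 0.223 = 52 ; 451 × 0.379 = 171 ⇒ total 223
20–39: 370 × 0.969 = 359
40–59: 233 × 0.96 = 224
60–79: 451 × 0.971 = 438
Giving 223 / 359 / 224 / 438.
Scenario B total after 2 periods: 1244
Difference B − A = 1244 − 1188 = 56

56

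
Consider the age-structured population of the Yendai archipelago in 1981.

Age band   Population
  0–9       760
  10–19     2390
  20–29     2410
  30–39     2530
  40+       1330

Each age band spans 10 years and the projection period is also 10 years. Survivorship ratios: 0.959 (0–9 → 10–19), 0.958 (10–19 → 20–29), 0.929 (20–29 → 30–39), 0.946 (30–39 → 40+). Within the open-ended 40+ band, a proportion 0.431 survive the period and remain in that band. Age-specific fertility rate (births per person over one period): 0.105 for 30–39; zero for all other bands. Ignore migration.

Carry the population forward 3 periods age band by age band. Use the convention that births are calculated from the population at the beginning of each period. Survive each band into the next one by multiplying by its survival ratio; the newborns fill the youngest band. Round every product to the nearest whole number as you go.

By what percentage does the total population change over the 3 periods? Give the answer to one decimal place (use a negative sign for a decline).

-48.9

(Groups numbered youngest = 1 to oldest = 5.)
[period 1]
Births: 2530 * 0.105 = 266
Group 2: 760 * 0.959 = 729
Group 3: 2390 * 0.958 = 2290
Group 4: 2410 * 0.929 = 2239
Group 5: 2530 * 0.946 + 1330 * 0.431 = 2393 + 573 = 2966
Population now: 0–9=266, 10–19=729, 20–29=2290, 30–39=2239, 40+=2966
[period 2]
Births: 2239 * 0.105 = 235
Group 2: 266 * 0.959 = 255
Group 3: 729 * 0.958 = 698
Group 4: 2290 * 0.929 = 2127
Group 5: 2239 * 0.946 + 2966 * 0.431 = 2118 + 1278 = 3396
Population now: 0–9=235, 10–19=255, 20–29=698, 30–39=2127, 40+=3396
[period 3]
Births: 2127 * 0.105 = 223
Group 2: 235 * 0.959 = 225
Group 3: 255 * 0.958 = 244
Group 4: 698 * 0.929 = 648
Group 5: 2127 * 0.946 + 3396 * 0.431 = 2012 + 1464 = 3476
Population now: 0–9=223, 10–19=225, 20–29=244, 30–39=648, 40+=3476
Total: 9420 → 4816; change = -4604; percentage change = -48.9%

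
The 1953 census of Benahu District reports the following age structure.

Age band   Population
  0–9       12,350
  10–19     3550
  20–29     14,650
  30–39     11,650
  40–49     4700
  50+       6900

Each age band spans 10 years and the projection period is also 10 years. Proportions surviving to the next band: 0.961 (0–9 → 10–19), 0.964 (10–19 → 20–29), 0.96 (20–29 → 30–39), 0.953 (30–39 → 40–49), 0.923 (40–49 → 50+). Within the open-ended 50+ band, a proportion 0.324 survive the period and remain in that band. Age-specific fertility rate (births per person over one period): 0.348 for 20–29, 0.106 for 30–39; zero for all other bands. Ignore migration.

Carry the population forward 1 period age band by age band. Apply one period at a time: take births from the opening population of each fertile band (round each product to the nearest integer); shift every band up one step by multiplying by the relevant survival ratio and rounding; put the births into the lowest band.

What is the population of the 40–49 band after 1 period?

Numbering the bands 1..6 from youngest to oldest:
— Period 1 —
Births: 14650 × 0.348 = 5098  |  11650 × 0.106 = 1235 ⇒ total 6333
Band 2: 12350 × 0.961 = 11868
Band 3: 3550 × 0.964 = 3422
Band 4: 14650 × 0.96 = 14064
Band 5: 11650 × 0.953 = 11102
Band 6: 4700 × 0.923 + 6900 × 0.324 = 4338 + 2236 = 6574
Giving 6333 / 11868 / 3422 / 14064 / 11102 / 6574.

11102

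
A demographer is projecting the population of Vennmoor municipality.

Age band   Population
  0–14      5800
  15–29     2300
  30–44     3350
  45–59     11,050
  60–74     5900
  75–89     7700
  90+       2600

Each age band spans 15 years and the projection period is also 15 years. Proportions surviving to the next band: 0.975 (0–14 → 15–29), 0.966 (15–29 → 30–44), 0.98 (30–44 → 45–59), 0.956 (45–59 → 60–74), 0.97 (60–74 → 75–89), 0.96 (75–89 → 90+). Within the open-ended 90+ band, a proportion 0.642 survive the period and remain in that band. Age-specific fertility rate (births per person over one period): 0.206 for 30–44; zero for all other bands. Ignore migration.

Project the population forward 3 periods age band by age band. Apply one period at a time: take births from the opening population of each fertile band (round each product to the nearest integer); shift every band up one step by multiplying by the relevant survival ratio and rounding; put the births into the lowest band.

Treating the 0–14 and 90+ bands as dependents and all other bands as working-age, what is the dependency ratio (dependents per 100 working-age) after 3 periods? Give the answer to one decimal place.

157.4

Period 1.
Births: 3350 × 0.206 = 690
15–29: 5800 × 0.975 = 5655
30–44: 2300 × 0.966 = 2222
45–59: 3350 × 0.98 = 3283
60–74: 11050 × 0.956 = 10564
75–89: 5900 × 0.97 = 5723
90+: 7700 × 0.96 + 2600 × 0.642 = 7392 + 1669 = 9061
→ [690, 5655, 2222, 3283, 10564, 5723, 9061]
Period 2.
Births: 2222 × 0.206 = 458
15–29: 690 × 0.975 = 673
30–44: 5655 × 0.966 = 5463
45–59: 2222 × 0.98 = 2178
60–74: 3283 × 0.956 = 3139
75–89: 10564 × 0.97 = 10247
90+: 5723 × 0.96 + 9061 × 0.642 = 5494 + 5817 = 11311
→ [458, 673, 5463, 2178, 3139, 10247, 11311]
Period 3.
Births: 5463 × 0.206 = 1125
15–29: 458 × 0.975 = 447
30–44: 673 × 0.966 = 650
45–59: 5463 × 0.98 = 5354
60–74: 2178 × 0.956 = 2082
75–89: 3139 × 0.97 = 3045
90+: 10247 × 0.96 + 11311 × 0.642 = 9837 + 7262 = 17099
→ [1125, 447, 650, 5354, 2082, 3045, 17099]
Dependents (band 0–14 + band 90+) = 1125 + 17099 = 18224; working-age = 11578; ratio = 18224/11578 × 100 = 157.4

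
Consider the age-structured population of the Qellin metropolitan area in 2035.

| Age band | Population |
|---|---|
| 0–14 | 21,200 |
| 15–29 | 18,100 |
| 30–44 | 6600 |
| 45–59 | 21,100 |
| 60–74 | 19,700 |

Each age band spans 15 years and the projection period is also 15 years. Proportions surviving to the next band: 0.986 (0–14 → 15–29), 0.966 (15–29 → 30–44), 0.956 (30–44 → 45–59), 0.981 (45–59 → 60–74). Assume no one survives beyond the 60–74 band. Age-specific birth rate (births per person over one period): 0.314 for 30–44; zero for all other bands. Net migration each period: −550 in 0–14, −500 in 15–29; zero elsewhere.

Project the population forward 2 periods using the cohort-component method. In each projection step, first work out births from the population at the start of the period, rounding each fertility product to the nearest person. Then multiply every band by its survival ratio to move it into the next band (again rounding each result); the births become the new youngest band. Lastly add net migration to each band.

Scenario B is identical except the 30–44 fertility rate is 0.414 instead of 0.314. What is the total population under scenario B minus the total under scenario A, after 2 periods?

2399

Call the groups 1 to 5, youngest first.
After projecting period 1:
Births: 6600 × 0.314 = 2072
Group 2: 21200 × 0.986 = 20903
Group 3: 18100 × 0.966 = 17485
Group 4: 6600 × 0.956 = 6310
Group 5: 21100 × 0.981 = 20699
Net migration: Group 1 − 550 → 1522; Group 2 − 500 → 20403
Giving 1522 / 20403 / 17485 / 6310 / 20699.
After projecting period 2:
Births: 17485 × 0.314 = 5490
Group 2: 1522 × 0.986 = 1501
Group 3: 20403 × 0.966 = 19709
Group 4: 17485 × 0.956 = 16716
Group 5: 6310 × 0.981 = 6190
Net migration: Group 1 − 550 → 4940; Group 2 − 500 → 1001
Giving 4940 / 1001 / 19709 / 16716 / 6190.
Scenario A total after 2 periods: 48556
Scenario B projection —
After projecting period 1:
Births: 6600 × 0.414 = 2732
Group 2: 21200 × 0.986 = 20903
Group 3: 18100 × 0.966 = 17485
Group 4: 6600 × 0.956 = 6310
Group 5: 21100 × 0.981 = 20699
Net migration: Group 1 − 550 → 2182; Group 2 − 500 → 20403
Giving 2182 / 20403 / 17485 / 6310 / 20699.
After projecting period 2:
Births: 17485 × 0.414 = 7239
Group 2: 2182 × 0.986 = 2151
Group 3: 20403 × 0.966 = 19709
Group 4: 17485 × 0.956 = 16716
Group 5: 6310 × 0.981 = 6190
Net migration: Group 1 − 550 → 6689; Group 2 − 500 → 1651
Giving 6689 / 1651 / 19709 / 16716 / 6190.
Scenario B total after 2 periods: 50955
Difference B − A = 50955 − 48556 = 2399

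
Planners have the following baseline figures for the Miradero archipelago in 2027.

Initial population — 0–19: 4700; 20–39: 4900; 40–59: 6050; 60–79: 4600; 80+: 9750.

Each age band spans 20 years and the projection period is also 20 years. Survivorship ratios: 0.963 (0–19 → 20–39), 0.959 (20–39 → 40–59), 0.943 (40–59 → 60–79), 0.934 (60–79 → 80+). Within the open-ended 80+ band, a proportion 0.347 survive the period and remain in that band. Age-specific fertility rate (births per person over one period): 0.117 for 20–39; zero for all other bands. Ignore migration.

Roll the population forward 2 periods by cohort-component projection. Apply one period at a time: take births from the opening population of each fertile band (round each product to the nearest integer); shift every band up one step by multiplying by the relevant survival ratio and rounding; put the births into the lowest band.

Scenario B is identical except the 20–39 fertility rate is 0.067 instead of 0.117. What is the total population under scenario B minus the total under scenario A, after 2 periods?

-463

After projecting period 1:
Births: 4900 * 0.117 = 573
20–39: 4700 * 0.963 = 4526
40–59: 4900 * 0.959 = 4699
60–79: 6050 * 0.943 = 5705
80+: 4600 * 0.934 + 9750 * 0.347 = 4296 + 3383 = 7679
End of period: [573, 4526, 4699, 5705, 7679]
After projecting period 2:
Births: 4526 * 0.117 = 530
20–39: 573 * 0.963 = 552
40–59: 4526 * 0.959 = 4340
60–79: 4699 * 0.943 = 4431
80+: 5705 * 0.934 + 7679 * 0.347 = 5328 + 2665 = 7993
End of period: [530, 552, 4340, 4431, 7993]
Scenario A total after 2 periods: 17846
Scenario B projection —
After projecting period 1:
Births: 4900 * 0.067 = 328
20–39: 4700 * 0.963 = 4526
40–59: 4900 * 0.959 = 4699
60–79: 6050 * 0.943 = 5705
80+: 4600 * 0.934 + 9750 * 0.347 = 4296 + 3383 = 7679
End of period: [328, 4526, 4699, 5705, 7679]
After projecting period 2:
Births: 4526 * 0.067 = 303
20–39: 328 * 0.963 = 316
40–59: 4526 * 0.959 = 4340
60–79: 4699 * 0.943 = 4431
80+: 5705 * 0.934 + 7679 * 0.347 = 5328 + 2665 = 7993
End of period: [303, 316, 4340, 4431, 7993]
Scenario B total after 2 periods: 17383
Difference B − A = 17383 − 17846 = -463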